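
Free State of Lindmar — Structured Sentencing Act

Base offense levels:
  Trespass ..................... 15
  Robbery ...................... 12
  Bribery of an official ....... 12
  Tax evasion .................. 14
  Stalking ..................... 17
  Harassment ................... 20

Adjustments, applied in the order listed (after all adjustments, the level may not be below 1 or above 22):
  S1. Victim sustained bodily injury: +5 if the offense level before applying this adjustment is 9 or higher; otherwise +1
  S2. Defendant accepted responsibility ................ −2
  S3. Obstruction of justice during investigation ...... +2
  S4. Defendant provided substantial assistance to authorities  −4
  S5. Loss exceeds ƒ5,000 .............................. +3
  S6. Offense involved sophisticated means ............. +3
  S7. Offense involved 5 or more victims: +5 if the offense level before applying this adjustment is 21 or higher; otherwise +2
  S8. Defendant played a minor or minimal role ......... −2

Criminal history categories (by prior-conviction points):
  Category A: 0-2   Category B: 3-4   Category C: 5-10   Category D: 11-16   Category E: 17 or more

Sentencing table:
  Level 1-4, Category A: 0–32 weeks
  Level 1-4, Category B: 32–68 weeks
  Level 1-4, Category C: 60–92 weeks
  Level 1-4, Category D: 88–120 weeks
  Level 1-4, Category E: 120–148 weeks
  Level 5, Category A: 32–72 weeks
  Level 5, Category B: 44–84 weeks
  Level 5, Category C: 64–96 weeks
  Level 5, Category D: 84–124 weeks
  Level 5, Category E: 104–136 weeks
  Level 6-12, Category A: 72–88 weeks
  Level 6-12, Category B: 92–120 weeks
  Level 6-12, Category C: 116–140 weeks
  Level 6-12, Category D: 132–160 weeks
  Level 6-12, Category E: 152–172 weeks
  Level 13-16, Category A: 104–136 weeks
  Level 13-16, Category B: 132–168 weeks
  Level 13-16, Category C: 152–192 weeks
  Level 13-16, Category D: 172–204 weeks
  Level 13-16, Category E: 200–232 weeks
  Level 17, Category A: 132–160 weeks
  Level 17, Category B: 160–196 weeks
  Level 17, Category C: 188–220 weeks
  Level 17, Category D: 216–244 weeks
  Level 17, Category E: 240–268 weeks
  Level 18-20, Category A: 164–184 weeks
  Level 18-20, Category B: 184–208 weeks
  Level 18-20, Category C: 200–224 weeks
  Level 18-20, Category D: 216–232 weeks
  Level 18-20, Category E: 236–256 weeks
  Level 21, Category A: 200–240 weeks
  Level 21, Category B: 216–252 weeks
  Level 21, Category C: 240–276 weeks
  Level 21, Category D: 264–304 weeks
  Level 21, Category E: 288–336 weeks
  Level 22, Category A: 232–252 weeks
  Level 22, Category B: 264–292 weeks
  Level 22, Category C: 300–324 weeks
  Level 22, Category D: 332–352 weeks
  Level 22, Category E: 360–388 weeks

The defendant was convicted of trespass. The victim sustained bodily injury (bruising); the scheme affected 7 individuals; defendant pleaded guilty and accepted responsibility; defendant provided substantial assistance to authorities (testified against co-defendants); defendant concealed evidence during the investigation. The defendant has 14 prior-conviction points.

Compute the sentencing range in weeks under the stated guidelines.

Base offense level for trespass: 15.
S1 applies (level before this adjustment is 15 ≥ 9, so +5): 15 + 5 = 20.
S2 applies: 20 − 2 = 18.
S3 applies: 18 + 2 = 20.
S4 applies: 20 − 4 = 16.
S7 applies (level before this adjustment is 16 < 21, so +2): 16 + 2 = 18.
S8 does not apply.
Final offense level: 18.
Criminal history: 14 prior points → Category D (11-16).
Level 18 falls in the 18-20 band.
Grid: Level 18-20 × Category D = 216-232 weeks.

216-232 weeks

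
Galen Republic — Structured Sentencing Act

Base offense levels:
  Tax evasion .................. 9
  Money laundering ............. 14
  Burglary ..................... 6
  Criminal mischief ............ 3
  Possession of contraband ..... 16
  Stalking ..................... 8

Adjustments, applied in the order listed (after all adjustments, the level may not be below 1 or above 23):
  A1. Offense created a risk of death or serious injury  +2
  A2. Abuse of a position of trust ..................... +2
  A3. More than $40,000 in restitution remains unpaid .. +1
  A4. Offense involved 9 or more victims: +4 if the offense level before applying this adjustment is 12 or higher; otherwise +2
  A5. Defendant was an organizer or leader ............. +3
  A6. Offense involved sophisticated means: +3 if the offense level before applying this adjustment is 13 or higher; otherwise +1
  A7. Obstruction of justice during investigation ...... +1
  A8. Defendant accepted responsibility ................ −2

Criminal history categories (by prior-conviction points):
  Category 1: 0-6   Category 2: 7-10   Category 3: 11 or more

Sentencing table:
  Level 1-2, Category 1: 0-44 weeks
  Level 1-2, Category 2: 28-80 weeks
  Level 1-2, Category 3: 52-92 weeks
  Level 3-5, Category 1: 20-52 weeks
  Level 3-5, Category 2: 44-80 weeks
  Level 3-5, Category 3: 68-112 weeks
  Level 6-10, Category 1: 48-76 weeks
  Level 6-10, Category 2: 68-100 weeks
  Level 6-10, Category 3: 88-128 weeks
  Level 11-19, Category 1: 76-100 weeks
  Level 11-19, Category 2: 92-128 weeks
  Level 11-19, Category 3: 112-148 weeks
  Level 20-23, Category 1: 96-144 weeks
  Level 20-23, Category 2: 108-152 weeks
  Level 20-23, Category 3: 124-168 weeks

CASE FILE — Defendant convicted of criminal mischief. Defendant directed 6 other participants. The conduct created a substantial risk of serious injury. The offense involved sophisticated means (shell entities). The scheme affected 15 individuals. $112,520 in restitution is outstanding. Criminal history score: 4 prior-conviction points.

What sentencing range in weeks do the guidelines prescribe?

76-100 weeks

Base offense level for criminal mischief: 3.
A1 applies: 3 + 2 = 5.
A2 does not apply.
A3 applies: 5 + 1 = 6.
A4 applies (level before this adjustment is 6 < 12, so +2): 6 + 2 = 8.
A5 applies: 8 + 3 = 11.
A6 applies (level before this adjustment is 11 < 13, so +1): 11 + 1 = 12.
Final offense level: 12.
Criminal history: 4 prior points → Category 1 (0-6).
Level 12 falls in the 11-19 band.
Grid: Level 11-19 × Category 1 = 76-100 weeks.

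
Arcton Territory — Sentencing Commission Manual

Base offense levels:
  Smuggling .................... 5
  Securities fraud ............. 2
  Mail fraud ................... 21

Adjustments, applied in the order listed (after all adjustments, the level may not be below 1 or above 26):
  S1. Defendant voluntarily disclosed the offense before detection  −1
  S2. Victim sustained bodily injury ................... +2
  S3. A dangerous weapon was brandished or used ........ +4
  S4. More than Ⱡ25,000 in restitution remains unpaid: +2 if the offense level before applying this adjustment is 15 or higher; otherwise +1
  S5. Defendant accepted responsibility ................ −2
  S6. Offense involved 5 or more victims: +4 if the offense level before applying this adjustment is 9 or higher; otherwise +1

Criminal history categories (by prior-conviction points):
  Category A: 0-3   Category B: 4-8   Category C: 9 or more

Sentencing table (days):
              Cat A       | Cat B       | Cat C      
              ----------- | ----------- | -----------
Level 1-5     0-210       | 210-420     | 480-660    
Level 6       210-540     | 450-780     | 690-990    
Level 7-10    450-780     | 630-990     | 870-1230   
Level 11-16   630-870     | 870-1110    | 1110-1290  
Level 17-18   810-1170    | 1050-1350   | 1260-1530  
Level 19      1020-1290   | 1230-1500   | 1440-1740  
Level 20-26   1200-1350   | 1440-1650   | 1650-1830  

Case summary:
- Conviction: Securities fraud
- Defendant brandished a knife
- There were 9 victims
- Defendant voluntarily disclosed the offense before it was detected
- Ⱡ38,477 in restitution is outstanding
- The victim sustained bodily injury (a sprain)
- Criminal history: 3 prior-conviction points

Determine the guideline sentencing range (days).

450-780 days

Base offense level for securities fraud: 2.
S1 applies: 2 − 1 = 1.
S2 applies: 1 + 2 = 3.
S3 applies: 3 + 4 = 7.
S4 applies (level before this adjustment is 7 < 15, so +1): 7 + 1 = 8.
S5 does not apply.
S6 applies (level before this adjustment is 8 < 9, so +1): 8 + 1 = 9.
Final offense level: 9.
Criminal history: 3 prior points → Category A (0-3).
Level 9 falls in the 7-10 band.
Grid: Level 7-10 × Category A = 450-780 days.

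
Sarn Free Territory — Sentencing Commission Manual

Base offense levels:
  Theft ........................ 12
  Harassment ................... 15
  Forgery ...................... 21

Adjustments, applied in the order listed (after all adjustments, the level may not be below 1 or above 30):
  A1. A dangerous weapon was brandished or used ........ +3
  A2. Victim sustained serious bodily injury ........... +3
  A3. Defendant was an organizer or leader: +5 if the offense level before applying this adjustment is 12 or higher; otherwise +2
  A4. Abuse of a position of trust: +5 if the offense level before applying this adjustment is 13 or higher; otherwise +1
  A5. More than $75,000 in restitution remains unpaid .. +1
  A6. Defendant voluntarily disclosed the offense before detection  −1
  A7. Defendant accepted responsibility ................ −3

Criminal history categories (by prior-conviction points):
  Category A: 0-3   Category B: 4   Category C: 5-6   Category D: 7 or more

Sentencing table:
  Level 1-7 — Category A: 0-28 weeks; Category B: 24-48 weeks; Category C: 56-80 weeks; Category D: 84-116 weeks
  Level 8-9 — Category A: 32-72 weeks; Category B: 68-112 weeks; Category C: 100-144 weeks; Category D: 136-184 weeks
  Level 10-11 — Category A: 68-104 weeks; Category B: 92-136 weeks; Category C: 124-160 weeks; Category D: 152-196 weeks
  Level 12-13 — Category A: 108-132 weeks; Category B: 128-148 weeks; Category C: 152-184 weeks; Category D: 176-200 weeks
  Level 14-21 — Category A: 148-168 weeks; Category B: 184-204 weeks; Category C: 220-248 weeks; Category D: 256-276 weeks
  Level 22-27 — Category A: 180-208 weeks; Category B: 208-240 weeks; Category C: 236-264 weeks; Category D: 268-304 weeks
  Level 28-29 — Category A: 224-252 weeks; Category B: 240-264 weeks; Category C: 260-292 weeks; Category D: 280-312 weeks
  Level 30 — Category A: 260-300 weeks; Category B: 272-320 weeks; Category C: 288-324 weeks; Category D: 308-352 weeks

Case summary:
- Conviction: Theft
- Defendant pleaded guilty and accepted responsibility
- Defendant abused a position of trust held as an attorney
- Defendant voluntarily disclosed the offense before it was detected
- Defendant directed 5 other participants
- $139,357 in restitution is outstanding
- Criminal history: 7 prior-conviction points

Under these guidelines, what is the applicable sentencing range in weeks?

256-276 weeks

Base offense level for theft: 12.
A1 does not apply.
A2 does not apply.
A3 applies (level before this adjustment is 12 ≥ 12, so +5): 12 + 5 = 17.
A4 applies (level before this adjustment is 17 ≥ 13, so +5): 17 + 5 = 22.
A5 applies: 22 + 1 = 23.
A6 applies: 23 − 1 = 22.
A7 applies: 22 − 3 = 19.
Final offense level: 19.
Criminal history: 7 prior points → Category D (7+).
Level 19 falls in the 14-21 band.
Grid: Level 14-21 × Category D = 256-276 weeks.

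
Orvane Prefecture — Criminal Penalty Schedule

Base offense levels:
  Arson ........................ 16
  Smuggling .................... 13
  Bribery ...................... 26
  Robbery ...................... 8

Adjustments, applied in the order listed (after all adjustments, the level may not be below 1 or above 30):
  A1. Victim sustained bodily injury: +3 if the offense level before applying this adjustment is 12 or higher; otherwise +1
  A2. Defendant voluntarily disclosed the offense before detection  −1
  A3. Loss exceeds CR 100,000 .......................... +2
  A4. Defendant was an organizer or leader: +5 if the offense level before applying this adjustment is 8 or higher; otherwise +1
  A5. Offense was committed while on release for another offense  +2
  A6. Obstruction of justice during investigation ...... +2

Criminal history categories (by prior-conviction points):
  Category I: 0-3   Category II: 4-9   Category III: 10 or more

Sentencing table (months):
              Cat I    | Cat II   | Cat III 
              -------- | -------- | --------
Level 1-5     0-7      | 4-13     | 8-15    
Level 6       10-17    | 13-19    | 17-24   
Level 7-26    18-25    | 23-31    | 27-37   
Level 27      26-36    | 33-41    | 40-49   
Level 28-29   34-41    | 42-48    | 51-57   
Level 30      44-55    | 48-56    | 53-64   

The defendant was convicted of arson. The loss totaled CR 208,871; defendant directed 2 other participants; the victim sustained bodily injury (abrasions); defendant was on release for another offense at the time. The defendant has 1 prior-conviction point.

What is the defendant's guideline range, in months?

34-41 months

Base offense level for arson: 16.
A1 applies (level before this adjustment is 16 ≥ 12, so +3): 16 + 3 = 19.
A3 applies: 19 + 2 = 21.
A4 applies (level before this adjustment is 21 ≥ 8, so +5): 21 + 5 = 26.
A5 applies: 26 + 2 = 28.
Final offense level: 28.
Criminal history: 1 prior point → Category I (0-3).
Level 28 falls in the 28-29 band.
Grid: Level 28-29 × Category I = 34-41 months.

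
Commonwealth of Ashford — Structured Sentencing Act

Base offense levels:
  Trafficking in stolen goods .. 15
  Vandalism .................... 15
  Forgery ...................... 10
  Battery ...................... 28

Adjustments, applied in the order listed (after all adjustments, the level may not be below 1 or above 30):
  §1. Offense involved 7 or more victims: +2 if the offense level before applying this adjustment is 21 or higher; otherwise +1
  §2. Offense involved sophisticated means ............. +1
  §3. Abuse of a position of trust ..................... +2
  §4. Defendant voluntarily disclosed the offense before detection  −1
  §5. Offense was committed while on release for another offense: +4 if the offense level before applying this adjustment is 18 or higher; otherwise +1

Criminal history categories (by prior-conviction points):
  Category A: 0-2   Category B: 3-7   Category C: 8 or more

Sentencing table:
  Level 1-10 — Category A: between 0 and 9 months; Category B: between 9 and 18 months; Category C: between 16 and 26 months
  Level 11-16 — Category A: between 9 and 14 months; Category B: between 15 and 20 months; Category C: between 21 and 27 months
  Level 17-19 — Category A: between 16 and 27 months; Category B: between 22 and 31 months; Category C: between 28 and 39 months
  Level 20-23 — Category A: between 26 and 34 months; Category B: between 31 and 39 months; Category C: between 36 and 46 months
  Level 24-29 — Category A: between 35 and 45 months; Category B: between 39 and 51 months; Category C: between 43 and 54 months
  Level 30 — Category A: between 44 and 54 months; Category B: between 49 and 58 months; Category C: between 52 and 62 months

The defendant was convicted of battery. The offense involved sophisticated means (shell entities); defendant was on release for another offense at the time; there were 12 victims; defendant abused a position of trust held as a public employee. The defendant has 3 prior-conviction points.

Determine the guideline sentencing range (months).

49-58 months

Base offense level for battery: 28.
§1 applies (level before this adjustment is 28 ≥ 21, so +2): 28 + 2 = 30.
§2 applies: 30 + 1 = 31.
§3 applies: 31 + 2 = 33.
§4 does not apply.
§5 applies (level before this adjustment is 33 ≥ 18, so +4): 33 + 4 = 37.
Level 37 exceeds the maximum of 30; capped at 30.
Final offense level: 30.
Criminal history: 3 prior points → Category B (3-7).
Level 30 falls in the 30 band.
Grid: Level 30 × Category B = 49-58 months.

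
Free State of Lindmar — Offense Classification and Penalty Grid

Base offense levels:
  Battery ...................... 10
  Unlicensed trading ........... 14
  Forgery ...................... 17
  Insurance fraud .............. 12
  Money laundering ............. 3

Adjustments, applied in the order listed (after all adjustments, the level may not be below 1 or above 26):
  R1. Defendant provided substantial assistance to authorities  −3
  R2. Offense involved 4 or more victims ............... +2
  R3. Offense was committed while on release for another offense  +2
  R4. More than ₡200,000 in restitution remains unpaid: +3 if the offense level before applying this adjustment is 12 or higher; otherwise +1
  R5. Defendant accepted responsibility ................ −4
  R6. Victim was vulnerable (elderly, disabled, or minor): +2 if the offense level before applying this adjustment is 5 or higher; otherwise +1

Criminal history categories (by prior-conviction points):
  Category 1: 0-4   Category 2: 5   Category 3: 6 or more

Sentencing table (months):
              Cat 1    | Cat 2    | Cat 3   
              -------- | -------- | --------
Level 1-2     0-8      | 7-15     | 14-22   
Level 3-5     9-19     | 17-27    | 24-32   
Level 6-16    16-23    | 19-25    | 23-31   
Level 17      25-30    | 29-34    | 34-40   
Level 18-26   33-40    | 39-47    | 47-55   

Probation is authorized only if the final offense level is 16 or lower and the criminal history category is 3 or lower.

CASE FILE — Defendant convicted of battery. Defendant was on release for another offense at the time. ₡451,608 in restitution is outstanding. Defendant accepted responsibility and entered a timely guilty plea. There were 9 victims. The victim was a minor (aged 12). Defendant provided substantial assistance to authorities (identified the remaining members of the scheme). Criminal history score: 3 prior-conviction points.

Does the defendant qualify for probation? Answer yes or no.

Base offense level for battery: 10.
R1 applies: 10 − 3 = 7.
R2 applies: 7 + 2 = 9.
R3 applies: 9 + 2 = 11.
R4 applies (level before this adjustment is 11 < 12, so +1): 11 + 1 = 12.
R5 applies: 12 − 4 = 8.
R6 applies (level before this adjustment is 8 ≥ 5, so +2): 8 + 2 = 10.
Final offense level: 10.
Criminal history: 3 prior points → Category 1 (0-4).
Level 10 falls in the 6-16 band.
Grid: Level 6-16 × Category 1 = 16-23 months.
Probation check: level 10 ≤ 16 and category 1 ≤ 3 → eligible.

Yes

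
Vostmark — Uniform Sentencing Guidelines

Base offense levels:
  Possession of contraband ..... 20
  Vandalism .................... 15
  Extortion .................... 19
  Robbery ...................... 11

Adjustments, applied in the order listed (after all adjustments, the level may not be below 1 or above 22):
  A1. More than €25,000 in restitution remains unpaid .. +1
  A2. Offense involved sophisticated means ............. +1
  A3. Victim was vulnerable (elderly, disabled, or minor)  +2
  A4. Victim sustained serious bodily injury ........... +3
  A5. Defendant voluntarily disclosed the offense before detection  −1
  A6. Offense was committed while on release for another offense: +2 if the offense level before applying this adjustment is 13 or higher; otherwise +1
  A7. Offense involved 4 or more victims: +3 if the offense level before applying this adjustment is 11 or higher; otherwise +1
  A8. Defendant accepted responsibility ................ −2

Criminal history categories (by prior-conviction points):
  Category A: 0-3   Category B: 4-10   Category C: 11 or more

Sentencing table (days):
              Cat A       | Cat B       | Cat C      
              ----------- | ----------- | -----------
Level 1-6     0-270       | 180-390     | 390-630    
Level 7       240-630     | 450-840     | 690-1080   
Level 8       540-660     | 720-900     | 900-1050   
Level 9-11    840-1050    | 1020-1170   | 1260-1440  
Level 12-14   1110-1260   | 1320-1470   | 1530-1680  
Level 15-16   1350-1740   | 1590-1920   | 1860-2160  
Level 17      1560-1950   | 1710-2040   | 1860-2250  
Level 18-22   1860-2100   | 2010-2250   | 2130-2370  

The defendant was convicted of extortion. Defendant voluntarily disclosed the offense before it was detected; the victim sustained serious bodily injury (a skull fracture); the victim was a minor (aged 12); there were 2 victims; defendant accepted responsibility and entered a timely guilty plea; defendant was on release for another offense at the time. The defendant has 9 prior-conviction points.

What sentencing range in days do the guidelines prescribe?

Base offense level for extortion: 19.
A1 does not apply.
A2 does not apply.
A3 applies: 19 + 2 = 21.
A4 applies: 21 + 3 = 24.
A5 applies: 24 − 1 = 23.
A6 applies (level before this adjustment is 23 ≥ 13, so +2): 23 + 2 = 25.
A7 does not apply.
A8 applies: 25 − 2 = 23.
Level 23 exceeds the maximum of 22; capped at 22.
Final offense level: 22.
Criminal history: 9 prior points → Category B (4-10).
Level 22 falls in the 18-22 band.
Grid: Level 18-22 × Category B = 2010-2250 days.

2010-2250 days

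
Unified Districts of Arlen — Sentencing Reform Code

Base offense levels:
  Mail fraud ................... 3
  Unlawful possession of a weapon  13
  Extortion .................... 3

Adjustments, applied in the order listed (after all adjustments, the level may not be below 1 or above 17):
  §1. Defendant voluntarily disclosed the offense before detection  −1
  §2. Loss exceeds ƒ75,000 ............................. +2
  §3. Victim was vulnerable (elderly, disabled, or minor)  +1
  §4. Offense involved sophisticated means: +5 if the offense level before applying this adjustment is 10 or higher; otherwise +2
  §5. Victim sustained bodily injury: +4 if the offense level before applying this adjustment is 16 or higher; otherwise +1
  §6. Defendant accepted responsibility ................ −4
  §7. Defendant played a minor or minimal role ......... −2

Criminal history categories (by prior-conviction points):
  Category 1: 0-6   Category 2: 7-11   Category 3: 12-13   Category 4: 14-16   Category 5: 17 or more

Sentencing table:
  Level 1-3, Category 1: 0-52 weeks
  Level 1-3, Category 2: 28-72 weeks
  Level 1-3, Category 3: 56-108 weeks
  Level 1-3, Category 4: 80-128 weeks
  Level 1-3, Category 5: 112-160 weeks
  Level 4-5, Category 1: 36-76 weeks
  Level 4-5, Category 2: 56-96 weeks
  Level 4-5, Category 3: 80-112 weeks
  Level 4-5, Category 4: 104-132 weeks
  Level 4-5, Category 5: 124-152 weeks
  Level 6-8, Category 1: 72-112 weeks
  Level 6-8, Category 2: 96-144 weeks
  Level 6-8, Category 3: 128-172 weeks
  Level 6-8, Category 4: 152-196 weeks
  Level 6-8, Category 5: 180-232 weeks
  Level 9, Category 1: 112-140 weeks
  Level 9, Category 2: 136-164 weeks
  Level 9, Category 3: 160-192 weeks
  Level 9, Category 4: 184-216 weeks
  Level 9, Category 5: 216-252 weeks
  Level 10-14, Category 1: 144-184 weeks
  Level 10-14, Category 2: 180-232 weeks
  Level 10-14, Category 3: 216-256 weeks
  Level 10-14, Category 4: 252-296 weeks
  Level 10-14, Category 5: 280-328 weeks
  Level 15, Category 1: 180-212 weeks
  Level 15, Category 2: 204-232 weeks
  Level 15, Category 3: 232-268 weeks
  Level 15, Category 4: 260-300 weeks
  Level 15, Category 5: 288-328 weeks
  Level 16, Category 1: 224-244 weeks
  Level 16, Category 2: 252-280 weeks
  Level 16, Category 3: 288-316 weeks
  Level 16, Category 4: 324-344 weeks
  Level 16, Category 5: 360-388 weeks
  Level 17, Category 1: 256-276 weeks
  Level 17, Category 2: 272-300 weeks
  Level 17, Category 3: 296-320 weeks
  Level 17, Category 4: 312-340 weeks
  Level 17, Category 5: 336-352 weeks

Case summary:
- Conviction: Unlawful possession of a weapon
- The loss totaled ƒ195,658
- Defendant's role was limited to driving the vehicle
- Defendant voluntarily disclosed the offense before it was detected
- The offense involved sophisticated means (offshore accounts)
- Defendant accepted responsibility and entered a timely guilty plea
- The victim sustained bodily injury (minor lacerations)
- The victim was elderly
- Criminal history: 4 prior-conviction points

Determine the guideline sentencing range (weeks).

Base offense level for unlawful possession of a weapon: 13.
§1 applies: 13 − 1 = 12.
§2 applies: 12 + 2 = 14.
§3 applies: 14 + 1 = 15.
§4 applies (level before this adjustment is 15 ≥ 10, so +5): 15 + 5 = 20.
§5 applies (level before this adjustment is 20 ≥ 16, so +4): 20 + 4 = 24.
§6 applies: 24 − 4 = 20.
§7 applies: 20 − 2 = 18.
Level 18 exceeds the maximum of 17; capped at 17.
Final offense level: 17.
Criminal history: 4 prior points → Category 1 (0-6).
Level 17 falls in the 17 band.
Grid: Level 17 × Category 1 = 256-276 weeks.

256-276 weeks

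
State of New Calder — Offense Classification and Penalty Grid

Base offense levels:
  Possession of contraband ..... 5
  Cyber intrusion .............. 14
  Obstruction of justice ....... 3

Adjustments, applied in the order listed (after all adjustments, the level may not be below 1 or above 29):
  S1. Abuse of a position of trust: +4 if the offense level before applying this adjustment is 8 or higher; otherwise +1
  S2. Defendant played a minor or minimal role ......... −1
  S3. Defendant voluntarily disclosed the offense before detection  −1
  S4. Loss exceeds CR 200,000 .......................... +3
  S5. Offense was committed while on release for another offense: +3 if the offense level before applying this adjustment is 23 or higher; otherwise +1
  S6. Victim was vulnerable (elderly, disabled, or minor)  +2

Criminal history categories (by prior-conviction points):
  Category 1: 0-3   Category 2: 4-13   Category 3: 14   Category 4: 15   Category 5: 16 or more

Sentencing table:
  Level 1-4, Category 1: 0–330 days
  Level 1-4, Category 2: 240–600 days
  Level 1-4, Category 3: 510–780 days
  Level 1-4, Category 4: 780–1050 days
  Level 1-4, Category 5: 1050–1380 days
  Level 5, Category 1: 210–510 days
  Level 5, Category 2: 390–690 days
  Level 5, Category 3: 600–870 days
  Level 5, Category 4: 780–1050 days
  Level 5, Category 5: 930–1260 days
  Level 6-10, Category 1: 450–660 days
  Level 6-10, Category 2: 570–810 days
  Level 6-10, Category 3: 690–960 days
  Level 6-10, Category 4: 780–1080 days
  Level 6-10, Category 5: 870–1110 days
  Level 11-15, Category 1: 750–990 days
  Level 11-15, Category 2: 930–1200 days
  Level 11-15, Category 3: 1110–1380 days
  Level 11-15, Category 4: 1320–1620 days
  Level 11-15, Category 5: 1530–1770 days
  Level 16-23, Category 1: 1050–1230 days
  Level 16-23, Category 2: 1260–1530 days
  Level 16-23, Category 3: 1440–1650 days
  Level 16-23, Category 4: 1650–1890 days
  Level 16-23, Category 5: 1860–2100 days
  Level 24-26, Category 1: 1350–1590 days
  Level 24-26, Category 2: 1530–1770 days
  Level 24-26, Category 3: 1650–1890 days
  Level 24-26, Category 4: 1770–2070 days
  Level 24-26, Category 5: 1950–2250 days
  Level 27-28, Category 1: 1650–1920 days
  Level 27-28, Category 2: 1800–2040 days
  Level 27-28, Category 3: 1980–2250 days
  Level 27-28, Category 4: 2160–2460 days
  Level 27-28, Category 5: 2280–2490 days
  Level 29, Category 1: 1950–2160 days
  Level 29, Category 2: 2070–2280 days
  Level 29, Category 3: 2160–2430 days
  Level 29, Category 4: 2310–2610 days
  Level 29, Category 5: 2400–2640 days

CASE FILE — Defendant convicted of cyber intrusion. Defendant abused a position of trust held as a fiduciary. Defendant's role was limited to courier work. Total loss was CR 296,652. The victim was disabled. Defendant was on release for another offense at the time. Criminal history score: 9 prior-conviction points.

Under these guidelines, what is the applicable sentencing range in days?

1260-1530 days

Base offense level for cyber intrusion: 14.
S1 applies (level before this adjustment is 14 ≥ 8, so +4): 14 + 4 = 18.
S2 applies: 18 − 1 = 17.
S4 applies: 17 + 3 = 20.
S5 applies (level before this adjustment is 20 < 23, so +1): 20 + 1 = 21.
S6 applies: 21 + 2 = 23.
Final offense level: 23.
Criminal history: 9 prior points → Category 2 (4-13).
Level 23 falls in the 16-23 band.
Grid: Level 16-23 × Category 2 = 1260-1530 days.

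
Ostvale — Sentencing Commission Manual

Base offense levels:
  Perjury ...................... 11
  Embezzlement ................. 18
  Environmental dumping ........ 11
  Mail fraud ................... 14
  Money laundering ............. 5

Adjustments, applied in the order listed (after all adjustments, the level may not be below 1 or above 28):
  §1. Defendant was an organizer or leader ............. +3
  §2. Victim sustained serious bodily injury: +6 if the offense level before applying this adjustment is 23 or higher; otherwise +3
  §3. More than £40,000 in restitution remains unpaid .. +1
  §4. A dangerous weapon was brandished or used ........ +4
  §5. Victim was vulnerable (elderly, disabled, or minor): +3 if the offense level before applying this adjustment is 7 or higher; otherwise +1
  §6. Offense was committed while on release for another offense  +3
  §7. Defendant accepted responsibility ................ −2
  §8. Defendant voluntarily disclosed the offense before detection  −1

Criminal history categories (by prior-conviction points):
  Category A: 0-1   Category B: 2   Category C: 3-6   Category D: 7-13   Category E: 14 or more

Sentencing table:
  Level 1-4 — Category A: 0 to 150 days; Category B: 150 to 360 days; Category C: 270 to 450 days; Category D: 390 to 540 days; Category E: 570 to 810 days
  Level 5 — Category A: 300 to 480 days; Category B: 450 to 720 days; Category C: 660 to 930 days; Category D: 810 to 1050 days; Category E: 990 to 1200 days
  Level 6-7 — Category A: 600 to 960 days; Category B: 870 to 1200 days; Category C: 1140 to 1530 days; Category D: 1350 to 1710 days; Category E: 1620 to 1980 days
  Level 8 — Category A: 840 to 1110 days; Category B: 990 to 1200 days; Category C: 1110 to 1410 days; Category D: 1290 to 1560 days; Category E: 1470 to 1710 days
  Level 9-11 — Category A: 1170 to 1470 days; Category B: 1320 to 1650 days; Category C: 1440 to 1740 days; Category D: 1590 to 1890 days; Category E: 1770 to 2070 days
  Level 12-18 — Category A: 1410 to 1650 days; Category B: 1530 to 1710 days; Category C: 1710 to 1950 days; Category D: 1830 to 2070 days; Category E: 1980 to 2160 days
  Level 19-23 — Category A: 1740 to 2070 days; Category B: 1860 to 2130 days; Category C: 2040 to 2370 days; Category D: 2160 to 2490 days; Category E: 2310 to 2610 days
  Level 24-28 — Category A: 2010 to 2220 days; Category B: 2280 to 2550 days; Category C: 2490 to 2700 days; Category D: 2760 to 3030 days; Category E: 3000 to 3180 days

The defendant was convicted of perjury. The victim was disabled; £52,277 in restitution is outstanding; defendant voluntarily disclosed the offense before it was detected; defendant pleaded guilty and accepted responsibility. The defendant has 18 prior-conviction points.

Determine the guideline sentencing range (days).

Base offense level for perjury: 11.
§2 does not apply.
§3 applies: 11 + 1 = 12.
§4 does not apply.
§5 applies (level before this adjustment is 12 ≥ 7, so +3): 12 + 3 = 15.
§6 does not apply.
§7 applies: 15 − 2 = 13.
§8 applies: 13 − 1 = 12.
Final offense level: 12.
Criminal history: 18 prior points → Category E (14+).
Level 12 falls in the 12-18 band.
Grid: Level 12-18 × Category E = 1980-2160 days.

1980-2160 days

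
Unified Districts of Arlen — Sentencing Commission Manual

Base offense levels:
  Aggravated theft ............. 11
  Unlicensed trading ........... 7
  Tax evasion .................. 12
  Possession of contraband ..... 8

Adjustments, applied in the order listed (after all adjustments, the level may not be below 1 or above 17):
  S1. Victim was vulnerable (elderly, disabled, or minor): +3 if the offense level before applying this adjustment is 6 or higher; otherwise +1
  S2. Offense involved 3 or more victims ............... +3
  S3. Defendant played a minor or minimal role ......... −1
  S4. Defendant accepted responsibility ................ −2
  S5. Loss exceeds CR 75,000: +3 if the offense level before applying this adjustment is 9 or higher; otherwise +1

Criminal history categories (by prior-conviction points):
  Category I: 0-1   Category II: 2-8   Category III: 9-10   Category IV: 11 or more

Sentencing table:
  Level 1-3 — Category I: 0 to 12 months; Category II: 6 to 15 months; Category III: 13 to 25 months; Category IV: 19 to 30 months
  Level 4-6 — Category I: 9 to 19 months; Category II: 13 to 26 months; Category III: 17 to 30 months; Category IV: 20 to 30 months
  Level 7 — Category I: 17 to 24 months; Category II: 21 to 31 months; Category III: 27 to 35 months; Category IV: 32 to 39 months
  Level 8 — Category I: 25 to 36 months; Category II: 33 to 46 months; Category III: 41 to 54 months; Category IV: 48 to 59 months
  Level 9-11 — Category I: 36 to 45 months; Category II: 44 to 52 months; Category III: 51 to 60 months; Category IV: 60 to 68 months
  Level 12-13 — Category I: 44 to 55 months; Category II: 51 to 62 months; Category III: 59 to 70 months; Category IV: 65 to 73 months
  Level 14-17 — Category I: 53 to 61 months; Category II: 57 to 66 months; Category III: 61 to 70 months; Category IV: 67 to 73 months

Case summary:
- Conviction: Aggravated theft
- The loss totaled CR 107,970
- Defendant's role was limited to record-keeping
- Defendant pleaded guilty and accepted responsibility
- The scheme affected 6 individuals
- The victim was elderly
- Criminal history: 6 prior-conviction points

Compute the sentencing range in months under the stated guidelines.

Base offense level for aggravated theft: 11.
S1 applies (level before this adjustment is 11 ≥ 6, so +3): 11 + 3 = 14.
S2 applies: 14 + 3 = 17.
S3 applies: 17 − 1 = 16.
S4 applies: 16 − 2 = 14.
S5 applies (level before this adjustment is 14 ≥ 9, so +3): 14 + 3 = 17.
Final offense level: 17.
Criminal history: 6 prior points → Category II (2-8).
Level 17 falls in the 14-17 band.
Grid: Level 14-17 × Category II = 57-66 months.

57-66 months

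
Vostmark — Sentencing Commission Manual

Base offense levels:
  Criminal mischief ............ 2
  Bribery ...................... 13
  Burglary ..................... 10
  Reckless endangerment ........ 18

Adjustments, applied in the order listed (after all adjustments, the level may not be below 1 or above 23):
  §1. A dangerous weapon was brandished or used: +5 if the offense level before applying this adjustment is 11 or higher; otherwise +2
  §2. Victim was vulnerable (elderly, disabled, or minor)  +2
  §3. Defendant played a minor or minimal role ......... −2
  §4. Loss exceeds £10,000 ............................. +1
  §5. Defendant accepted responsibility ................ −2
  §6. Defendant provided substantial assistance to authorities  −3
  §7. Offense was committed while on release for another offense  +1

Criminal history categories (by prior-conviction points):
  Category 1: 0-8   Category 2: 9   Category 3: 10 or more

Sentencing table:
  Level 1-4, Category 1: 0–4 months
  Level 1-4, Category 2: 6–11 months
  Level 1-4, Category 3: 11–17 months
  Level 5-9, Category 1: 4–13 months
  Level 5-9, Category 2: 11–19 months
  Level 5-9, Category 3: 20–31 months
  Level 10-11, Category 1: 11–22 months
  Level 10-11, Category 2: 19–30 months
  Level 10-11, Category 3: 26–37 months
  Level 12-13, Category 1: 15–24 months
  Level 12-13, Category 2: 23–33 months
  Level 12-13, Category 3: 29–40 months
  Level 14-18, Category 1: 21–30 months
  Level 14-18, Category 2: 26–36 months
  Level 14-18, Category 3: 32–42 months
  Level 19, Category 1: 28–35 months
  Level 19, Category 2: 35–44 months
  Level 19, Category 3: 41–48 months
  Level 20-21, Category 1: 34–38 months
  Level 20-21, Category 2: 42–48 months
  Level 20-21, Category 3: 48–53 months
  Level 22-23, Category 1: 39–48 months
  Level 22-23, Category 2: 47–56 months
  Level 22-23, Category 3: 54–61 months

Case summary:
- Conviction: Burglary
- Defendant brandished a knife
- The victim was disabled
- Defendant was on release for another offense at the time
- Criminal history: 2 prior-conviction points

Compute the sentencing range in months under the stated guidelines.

Base offense level for burglary: 10.
§1 applies (level before this adjustment is 10 < 11, so +2): 10 + 2 = 12.
§2 applies: 12 + 2 = 14.
§3 does not apply.
§5 does not apply.
§6 does not apply.
§7 applies: 14 + 1 = 15.
Final offense level: 15.
Criminal history: 2 prior points → Category 1 (0-8).
Level 15 falls in the 14-18 band.
Grid: Level 14-18 × Category 1 = 21-30 months.

21-30 months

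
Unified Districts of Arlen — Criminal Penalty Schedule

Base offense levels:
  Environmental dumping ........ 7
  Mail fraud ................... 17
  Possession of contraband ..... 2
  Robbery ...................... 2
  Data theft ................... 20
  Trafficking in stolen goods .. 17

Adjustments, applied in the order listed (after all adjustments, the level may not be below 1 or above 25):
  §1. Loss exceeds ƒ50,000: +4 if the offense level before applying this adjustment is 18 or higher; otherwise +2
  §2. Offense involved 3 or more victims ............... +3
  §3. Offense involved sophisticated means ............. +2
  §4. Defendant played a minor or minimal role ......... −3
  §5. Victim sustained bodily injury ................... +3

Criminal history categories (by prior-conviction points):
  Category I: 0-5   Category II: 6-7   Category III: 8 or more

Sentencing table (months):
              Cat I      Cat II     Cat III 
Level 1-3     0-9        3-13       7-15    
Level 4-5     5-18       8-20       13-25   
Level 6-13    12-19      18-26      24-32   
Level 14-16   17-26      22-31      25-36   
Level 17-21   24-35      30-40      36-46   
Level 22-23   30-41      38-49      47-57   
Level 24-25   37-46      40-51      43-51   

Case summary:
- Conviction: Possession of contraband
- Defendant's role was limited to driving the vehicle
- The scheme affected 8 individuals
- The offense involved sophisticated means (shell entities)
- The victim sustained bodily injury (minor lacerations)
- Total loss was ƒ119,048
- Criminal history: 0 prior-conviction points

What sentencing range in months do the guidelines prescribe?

12-19 months

Base offense level for possession of contraband: 2.
§1 applies (level before this adjustment is 2 < 18, so +2): 2 + 2 = 4.
§2 applies: 4 + 3 = 7.
§3 applies: 7 + 2 = 9.
§4 applies: 9 − 3 = 6.
§5 applies: 6 + 3 = 9.
Final offense level: 9.
Criminal history: 0 prior points → Category I (0-5).
Level 9 falls in the 6-13 band.
Grid: Level 6-13 × Category I = 12-19 months.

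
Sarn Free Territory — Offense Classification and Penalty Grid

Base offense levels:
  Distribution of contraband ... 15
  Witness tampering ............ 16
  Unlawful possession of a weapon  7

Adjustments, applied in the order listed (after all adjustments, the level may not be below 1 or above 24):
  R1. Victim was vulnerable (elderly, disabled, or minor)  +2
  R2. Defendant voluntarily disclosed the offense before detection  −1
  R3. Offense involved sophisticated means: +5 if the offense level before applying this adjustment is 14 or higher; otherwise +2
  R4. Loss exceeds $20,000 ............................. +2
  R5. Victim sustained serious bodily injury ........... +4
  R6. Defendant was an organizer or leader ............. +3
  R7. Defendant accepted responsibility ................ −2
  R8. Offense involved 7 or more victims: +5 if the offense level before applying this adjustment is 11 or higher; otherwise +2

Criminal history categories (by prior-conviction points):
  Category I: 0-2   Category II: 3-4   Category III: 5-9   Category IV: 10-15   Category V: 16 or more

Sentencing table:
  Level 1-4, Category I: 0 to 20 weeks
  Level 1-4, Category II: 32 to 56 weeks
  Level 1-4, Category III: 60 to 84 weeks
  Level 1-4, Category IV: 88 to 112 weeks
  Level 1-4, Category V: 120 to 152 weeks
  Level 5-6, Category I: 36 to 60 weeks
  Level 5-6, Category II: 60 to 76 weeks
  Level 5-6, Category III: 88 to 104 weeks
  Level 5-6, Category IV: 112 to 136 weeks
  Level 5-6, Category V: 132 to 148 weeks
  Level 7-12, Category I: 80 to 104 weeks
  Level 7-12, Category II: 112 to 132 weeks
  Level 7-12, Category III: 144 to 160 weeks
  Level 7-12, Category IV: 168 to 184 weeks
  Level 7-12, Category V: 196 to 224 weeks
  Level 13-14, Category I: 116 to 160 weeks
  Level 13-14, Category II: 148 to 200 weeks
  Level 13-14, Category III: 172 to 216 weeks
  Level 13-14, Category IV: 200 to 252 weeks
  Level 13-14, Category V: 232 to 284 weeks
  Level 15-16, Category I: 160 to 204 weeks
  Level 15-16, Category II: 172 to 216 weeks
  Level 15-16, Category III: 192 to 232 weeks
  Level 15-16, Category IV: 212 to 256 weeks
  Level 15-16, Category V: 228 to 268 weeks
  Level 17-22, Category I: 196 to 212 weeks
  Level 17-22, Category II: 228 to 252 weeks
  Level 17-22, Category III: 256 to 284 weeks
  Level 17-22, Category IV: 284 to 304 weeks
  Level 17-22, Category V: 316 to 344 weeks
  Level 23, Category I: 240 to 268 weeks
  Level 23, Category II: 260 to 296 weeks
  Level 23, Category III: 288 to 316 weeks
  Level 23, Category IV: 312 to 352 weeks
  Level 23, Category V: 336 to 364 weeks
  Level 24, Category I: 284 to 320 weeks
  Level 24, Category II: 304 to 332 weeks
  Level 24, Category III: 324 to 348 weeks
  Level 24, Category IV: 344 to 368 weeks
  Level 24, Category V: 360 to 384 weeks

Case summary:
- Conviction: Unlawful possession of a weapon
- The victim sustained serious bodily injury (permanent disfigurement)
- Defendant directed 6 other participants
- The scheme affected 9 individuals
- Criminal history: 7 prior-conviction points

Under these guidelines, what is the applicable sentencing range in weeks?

Base offense level for unlawful possession of a weapon: 7.
R1 does not apply.
R5 applies: 7 + 4 = 11.
R6 applies: 11 + 3 = 14.
R7 does not apply.
R8 applies (level before this adjustment is 14 ≥ 11, so +5): 14 + 5 = 19.
Final offense level: 19.
Criminal history: 7 prior points → Category III (5-9).
Level 19 falls in the 17-22 band.
Grid: Level 17-22 × Category III = 256-284 weeks.

256-284 weeks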